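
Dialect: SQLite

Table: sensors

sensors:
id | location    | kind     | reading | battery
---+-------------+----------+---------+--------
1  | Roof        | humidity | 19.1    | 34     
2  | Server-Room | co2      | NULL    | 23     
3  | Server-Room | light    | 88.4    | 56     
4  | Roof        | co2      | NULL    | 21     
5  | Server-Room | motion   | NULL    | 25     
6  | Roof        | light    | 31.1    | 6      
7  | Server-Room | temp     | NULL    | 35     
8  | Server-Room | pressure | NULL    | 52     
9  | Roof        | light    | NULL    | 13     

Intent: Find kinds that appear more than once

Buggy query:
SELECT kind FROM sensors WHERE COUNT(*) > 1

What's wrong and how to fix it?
Bug: COUNT(*) is an aggregate and cannot be used in WHERE

Fix: GROUP BY kind, then filter groups with HAVING COUNT(*) > 1

Corrected query:
SELECT kind FROM sensors GROUP BY kind HAVING COUNT(*) > 1

Result:
kind 
-----
co2  
light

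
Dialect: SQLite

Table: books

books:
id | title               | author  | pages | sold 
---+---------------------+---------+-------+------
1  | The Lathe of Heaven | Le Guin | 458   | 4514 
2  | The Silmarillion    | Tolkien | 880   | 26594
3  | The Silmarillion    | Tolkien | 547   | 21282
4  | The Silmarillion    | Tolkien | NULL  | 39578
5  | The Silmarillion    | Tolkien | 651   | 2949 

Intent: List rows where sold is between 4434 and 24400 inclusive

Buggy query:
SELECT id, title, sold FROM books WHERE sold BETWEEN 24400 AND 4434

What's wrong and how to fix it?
Bug: The bounds are reversed; BETWEEN a AND b requires a <= b to match anything

Fix: Swap the bounds so the smaller value comes first

Corrected query:
SELECT id, title, sold FROM books WHERE sold BETWEEN 4434 AND 24400

Result:
id | title               | sold 
---+---------------------+------
1  | The Lathe of Heaven | 4514 
3  | The Silmarillion    | 21282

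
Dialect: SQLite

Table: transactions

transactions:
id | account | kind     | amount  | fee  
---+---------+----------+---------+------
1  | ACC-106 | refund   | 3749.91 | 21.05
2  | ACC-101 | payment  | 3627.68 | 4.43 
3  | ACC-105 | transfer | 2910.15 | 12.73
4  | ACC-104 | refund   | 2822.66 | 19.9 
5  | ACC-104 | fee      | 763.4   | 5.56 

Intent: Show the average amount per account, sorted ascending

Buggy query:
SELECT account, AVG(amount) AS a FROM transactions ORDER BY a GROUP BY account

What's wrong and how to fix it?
Bug: GROUP BY must precede ORDER BY

Fix: Reorder: SELECT … FROM … GROUP BY … ORDER BY …

Corrected query:
SELECT account, AVG(amount) AS a FROM transactions GROUP BY account ORDER BY a

Result:
account | a      
--------+--------
ACC-104 | 1793.03
ACC-105 | 2910.15
ACC-101 | 3627.68
ACC-106 | 3749.91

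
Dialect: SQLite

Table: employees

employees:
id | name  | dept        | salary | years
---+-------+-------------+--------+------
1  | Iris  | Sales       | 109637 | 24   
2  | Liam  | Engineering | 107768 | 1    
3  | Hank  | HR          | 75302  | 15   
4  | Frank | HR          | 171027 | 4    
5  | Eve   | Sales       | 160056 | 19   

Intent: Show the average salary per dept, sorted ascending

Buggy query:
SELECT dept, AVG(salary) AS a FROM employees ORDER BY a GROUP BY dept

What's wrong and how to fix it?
Bug: ORDER BY appears before GROUP BY; SQL clause order requires GROUP BY first

Fix: Move ORDER BY to the end, after GROUP BY

Corrected query:
SELECT dept, AVG(salary) AS a FROM employees GROUP BY dept ORDER BY a

Result:
dept        | a       
------------+---------
Engineering | 107768  
HR          | 123164.5
Sales       | 134846.5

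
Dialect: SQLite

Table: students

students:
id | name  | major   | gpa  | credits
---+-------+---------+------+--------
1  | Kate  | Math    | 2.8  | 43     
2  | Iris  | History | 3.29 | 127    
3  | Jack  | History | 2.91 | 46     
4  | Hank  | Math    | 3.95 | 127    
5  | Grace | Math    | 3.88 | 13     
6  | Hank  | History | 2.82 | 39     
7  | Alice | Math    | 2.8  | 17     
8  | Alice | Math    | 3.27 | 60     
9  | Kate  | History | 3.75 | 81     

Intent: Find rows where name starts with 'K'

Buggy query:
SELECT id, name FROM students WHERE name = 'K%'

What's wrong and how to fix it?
Bug: '=' compares the literal string including the % character; pattern matching needs LIKE

Fix: Use LIKE for wildcard pattern matching

Corrected query:
SELECT id, name FROM students WHERE name LIKE 'K%'

Result:
id | name
---+-----
1  | Kate
9  | Kate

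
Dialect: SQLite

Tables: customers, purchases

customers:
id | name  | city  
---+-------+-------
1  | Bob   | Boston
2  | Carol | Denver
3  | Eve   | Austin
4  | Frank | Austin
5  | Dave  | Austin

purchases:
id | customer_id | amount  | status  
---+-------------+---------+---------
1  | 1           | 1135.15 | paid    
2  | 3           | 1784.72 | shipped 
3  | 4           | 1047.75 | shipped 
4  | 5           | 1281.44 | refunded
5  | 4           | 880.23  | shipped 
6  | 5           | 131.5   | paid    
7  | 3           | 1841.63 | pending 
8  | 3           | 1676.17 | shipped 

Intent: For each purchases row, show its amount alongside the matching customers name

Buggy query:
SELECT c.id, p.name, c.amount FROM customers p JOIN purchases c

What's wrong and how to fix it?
Bug: Missing join condition: each purchases row is matched to all customers rows instead of just its own

Fix: Specify the join condition linking the foreign key to the parent id

Corrected query:
SELECT c.id, p.name, c.amount FROM customers p JOIN purchases c ON c.customer_id = p.id

Result:
id | name  | amount 
---+-------+--------
1  | Bob   | 1135.15
2  | Eve   | 1784.72
3  | Frank | 1047.75
4  | Dave  | 1281.44
5  | Frank | 880.23 
6  | Dave  | 131.5  
7  | Eve   | 1841.63
8  | Eve   | 1676.17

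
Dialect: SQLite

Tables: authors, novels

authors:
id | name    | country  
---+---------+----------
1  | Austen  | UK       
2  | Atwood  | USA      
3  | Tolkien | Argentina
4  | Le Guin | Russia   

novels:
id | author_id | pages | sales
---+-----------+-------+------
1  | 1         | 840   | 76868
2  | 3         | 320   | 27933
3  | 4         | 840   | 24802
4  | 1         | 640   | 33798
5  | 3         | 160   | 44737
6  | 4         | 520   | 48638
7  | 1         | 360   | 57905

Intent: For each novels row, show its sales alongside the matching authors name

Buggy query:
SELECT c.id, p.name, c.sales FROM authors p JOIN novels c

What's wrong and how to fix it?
Bug: JOIN with no ON clause produces a cartesian product; every novels row pairs with every authors row

Fix: Add ON c.author_id = p.id to the JOIN

Corrected query:
SELECT c.id, p.name, c.sales FROM authors p JOIN novels c ON c.author_id = p.id

Result:
id | name    | sales
---+---------+------
1  | Austen  | 76868
2  | Tolkien | 27933
3  | Le Guin | 24802
4  | Austen  | 33798
5  | Tolkien | 44737
6  | Le Guin | 48638
7  | Austen  | 57905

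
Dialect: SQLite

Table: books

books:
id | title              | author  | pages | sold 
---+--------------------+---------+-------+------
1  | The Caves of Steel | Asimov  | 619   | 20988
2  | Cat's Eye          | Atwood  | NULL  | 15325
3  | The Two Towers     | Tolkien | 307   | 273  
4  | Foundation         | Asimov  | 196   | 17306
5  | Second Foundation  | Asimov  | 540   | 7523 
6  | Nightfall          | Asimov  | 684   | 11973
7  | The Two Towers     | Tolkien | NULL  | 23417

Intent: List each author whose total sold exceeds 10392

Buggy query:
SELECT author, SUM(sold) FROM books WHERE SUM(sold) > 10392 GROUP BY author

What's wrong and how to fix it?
Bug: SUM(sold) is an aggregate, but WHERE filters rows before aggregation

Fix: Move the aggregate condition to a HAVING clause

Corrected query:
SELECT author, SUM(sold) FROM books GROUP BY author HAVING SUM(sold) > 10392

Result:
author  | SUM(sold)
--------+----------
Asimov  | 57790    
Atwood  | 15325    
Tolkien | 23690    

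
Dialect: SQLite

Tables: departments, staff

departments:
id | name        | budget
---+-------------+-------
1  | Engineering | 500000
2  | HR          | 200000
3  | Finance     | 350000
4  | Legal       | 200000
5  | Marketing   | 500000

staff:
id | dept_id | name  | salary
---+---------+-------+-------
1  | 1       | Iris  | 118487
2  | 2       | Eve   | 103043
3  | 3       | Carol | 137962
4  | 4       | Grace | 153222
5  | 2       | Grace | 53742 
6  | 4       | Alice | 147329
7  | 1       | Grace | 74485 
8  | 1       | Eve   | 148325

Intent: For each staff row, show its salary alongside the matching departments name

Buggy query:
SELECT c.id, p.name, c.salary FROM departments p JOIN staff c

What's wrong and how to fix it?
Bug: JOIN with no ON clause produces a cartesian product; every staff row pairs with every departments row

Fix: Specify the join condition linking the foreign key to the parent id

Corrected query:
SELECT c.id, p.name, c.salary FROM departments p JOIN staff c ON c.dept_id = p.id

Result:
id | name        | salary
---+-------------+-------
1  | Engineering | 118487
2  | HR          | 103043
3  | Finance     | 137962
4  | Legal       | 153222
5  | HR          | 53742 
6  | Legal       | 147329
7  | Engineering | 74485 
8  | Engineering | 148325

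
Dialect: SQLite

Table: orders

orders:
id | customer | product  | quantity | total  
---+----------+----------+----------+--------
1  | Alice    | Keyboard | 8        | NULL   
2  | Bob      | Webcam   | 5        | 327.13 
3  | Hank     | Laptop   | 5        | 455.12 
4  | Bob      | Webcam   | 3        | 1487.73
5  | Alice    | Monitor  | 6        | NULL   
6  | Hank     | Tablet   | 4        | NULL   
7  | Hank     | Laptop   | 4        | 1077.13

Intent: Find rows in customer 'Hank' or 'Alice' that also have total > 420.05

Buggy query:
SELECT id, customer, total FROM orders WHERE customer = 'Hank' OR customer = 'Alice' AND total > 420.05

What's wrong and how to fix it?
Bug: AND binds tighter than OR, so this parses as customer = 'Hank' OR (customer = 'Alice' AND total > 420.05)

Fix: Group the OR with parentheses (or use IN), then AND the threshold

Corrected query:
SELECT id, customer, total FROM orders WHERE (customer = 'Hank' OR customer = 'Alice') AND total > 420.05

Result:
id | customer | total  
---+----------+--------
3  | Hank     | 455.12 
7  | Hank     | 1077.13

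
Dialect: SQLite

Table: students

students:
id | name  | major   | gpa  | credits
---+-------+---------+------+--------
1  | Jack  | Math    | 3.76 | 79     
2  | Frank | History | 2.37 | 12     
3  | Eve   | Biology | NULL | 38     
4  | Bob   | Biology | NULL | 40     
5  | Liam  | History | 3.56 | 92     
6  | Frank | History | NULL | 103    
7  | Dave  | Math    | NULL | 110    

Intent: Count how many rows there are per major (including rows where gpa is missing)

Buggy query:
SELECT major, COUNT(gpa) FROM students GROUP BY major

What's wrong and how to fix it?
Bug: COUNT(column) counts non-NULL values only; rows with NULL gpa aren't counted

Fix: Replace COUNT(gpa) with COUNT(*)

Corrected query:
SELECT major, COUNT(*) FROM students GROUP BY major

Result:
major   | COUNT(*)
--------+---------
Biology | 2       
History | 3       
Math    | 2       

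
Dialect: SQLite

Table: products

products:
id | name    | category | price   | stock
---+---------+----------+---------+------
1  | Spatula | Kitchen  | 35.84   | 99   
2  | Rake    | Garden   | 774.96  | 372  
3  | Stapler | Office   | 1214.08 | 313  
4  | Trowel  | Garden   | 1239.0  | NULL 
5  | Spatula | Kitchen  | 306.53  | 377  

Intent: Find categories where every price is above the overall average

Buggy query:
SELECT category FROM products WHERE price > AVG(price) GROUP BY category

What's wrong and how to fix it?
Bug: AVG() is an aggregate; it can't sit directly in WHERE

Fix: Use a subquery for AVG and a HAVING MIN(...) filter so the condition holds for every row in the group

Corrected query:
SELECT category FROM products GROUP BY category HAVING MIN(price) > (SELECT AVG(price) FROM products)

Result:
category
--------
Garden  
Office  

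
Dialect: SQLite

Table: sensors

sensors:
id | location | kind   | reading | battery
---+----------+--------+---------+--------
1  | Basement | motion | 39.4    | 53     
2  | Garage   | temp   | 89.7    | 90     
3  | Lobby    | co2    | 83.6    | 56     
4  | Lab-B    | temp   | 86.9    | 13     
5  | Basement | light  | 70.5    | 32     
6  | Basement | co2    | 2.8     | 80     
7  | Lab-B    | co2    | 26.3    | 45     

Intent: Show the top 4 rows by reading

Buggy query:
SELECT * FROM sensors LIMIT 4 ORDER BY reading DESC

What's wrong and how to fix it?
Bug: ORDER BY cannot follow LIMIT; LIMIT is the final clause

Fix: Swap the clauses: ORDER BY first, then LIMIT

Corrected query:
SELECT * FROM sensors ORDER BY reading DESC LIMIT 4

Result:
id | location | kind  | reading | battery
---+----------+-------+---------+--------
2  | Garage   | temp  | 89.7    | 90     
4  | Lab-B    | temp  | 86.9    | 13     
3  | Lobby    | co2   | 83.6    | 56     
5  | Basement | light | 70.5    | 32     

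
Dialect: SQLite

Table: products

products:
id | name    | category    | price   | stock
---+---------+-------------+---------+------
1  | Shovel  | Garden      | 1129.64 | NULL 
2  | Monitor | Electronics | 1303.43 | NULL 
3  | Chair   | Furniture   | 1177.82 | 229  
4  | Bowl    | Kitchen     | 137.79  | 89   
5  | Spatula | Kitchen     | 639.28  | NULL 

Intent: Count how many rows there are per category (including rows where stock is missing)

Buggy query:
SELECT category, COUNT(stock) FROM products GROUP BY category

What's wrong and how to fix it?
Bug: COUNT(column) counts non-NULL values only; rows with NULL stock aren't counted

Fix: Use COUNT(*) to count all rows regardless of NULL

Corrected query:
SELECT category, COUNT(*) FROM products GROUP BY category

Result:
category    | COUNT(*)
------------+---------
Electronics | 1       
Furniture   | 1       
Garden      | 1       
Kitchen     | 2       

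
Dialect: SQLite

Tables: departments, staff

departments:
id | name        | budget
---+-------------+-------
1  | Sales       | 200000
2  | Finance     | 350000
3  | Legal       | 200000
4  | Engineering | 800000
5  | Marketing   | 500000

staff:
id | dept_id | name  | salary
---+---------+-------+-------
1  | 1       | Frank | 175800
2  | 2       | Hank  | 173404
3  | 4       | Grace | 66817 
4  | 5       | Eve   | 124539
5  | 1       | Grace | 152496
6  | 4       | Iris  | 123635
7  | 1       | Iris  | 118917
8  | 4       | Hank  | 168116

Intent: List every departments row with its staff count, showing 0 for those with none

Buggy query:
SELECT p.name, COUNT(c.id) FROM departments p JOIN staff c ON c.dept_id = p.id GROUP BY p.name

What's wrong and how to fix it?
Bug: An inner join excludes parents with zero children

Fix: Use LEFT JOIN so parents without children still appear (COUNT(c.id) gives 0)

Corrected query:
SELECT p.name, COUNT(c.id) FROM departments p LEFT JOIN staff c ON c.dept_id = p.id GROUP BY p.name

Result:
name        | COUNT(c.id)
------------+------------
Engineering | 3          
Finance     | 1          
Legal       | 0          
Marketing   | 1          
Sales       | 3          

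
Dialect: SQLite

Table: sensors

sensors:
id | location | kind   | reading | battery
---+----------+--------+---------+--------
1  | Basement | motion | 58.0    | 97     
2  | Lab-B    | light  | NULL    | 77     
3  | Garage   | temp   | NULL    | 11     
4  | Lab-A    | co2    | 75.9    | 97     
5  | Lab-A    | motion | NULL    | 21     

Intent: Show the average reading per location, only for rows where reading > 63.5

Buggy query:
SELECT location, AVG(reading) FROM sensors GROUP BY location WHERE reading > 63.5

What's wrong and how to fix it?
Bug: Row-level WHERE must come before GROUP BY in the clause order

Fix: Place WHERE between FROM and GROUP BY

Corrected query:
SELECT location, AVG(reading) FROM sensors WHERE reading > 63.5 GROUP BY location

Result:
location | AVG(reading)
---------+-------------
Lab-A    | 75.9        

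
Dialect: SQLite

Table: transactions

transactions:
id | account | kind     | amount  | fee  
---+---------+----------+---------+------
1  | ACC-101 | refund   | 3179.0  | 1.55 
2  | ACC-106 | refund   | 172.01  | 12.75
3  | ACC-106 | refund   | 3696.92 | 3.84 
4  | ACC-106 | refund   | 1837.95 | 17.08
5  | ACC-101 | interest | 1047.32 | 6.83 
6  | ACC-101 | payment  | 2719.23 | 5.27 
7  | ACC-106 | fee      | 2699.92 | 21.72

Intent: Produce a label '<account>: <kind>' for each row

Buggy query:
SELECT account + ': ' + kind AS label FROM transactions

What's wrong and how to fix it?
Bug: '+' is numeric addition; on text columns SQLite converts them to 0 instead of concatenating

Fix: Use the || operator for string concatenation

Corrected query:
SELECT account || ': ' || kind AS label FROM transactions

Result:
label            
-----------------
ACC-101: refund  
ACC-106: refund  
ACC-106: refund  
ACC-106: refund  
ACC-101: interest
ACC-101: payment 
ACC-106: fee     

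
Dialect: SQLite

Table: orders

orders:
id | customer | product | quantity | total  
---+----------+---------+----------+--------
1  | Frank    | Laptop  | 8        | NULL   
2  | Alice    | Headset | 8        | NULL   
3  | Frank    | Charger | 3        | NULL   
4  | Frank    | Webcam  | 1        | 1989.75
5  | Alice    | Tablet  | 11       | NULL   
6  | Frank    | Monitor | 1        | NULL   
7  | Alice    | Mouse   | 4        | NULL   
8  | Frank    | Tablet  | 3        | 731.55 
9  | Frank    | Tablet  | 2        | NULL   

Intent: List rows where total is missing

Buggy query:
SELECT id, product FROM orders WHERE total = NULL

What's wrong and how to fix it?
Bug: '= NULL' is always unknown in SQL three-valued logic, so no rows match

Fix: Replace '= NULL' with 'IS NULL'

Corrected query:
SELECT id, product FROM orders WHERE total IS NULL

Result:
id | product
---+--------
1  | Laptop 
2  | Headset
3  | Charger
5  | Tablet 
6  | Monitor
7  | Mouse  
9  | Tablet 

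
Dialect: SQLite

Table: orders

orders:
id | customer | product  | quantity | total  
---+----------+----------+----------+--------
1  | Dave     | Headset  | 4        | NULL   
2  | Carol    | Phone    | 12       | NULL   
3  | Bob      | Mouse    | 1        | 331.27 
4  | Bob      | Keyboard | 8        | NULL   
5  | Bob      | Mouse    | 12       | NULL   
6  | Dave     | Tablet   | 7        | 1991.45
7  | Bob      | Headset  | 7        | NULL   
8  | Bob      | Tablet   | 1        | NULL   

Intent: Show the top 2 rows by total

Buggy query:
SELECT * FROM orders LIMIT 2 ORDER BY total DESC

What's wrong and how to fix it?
Bug: ORDER BY cannot follow LIMIT; LIMIT is the final clause

Fix: Swap the clauses: ORDER BY first, then LIMIT

Corrected query:
SELECT * FROM orders ORDER BY total DESC LIMIT 2

Result:
id | customer | product | quantity | total  
---+----------+---------+----------+--------
6  | Dave     | Tablet  | 7        | 1991.45
3  | Bob      | Mouse   | 1        | 331.27 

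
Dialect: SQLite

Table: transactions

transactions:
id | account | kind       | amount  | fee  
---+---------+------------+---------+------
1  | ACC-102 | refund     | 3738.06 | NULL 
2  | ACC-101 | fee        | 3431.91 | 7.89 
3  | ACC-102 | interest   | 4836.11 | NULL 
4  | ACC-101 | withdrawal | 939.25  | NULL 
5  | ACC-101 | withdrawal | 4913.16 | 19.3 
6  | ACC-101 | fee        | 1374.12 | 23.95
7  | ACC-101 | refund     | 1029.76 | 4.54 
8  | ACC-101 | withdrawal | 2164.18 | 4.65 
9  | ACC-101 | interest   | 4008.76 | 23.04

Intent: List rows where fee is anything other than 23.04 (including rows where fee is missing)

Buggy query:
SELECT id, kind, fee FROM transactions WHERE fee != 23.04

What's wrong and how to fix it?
Bug: Inequality against NULL is unknown, not true; rows with NULL are dropped

Fix: Handle NULL separately with IS NULL alongside the inequality

Corrected query:
SELECT id, kind, fee FROM transactions WHERE fee != 23.04 OR fee IS NULL

Result:
id | kind       | fee  
---+------------+------
1  | refund     | NULL 
2  | fee        | 7.89 
3  | interest   | NULL 
4  | withdrawal | NULL 
5  | withdrawal | 19.3 
6  | fee        | 23.95
7  | refund     | 4.54 
8  | withdrawal | 4.65 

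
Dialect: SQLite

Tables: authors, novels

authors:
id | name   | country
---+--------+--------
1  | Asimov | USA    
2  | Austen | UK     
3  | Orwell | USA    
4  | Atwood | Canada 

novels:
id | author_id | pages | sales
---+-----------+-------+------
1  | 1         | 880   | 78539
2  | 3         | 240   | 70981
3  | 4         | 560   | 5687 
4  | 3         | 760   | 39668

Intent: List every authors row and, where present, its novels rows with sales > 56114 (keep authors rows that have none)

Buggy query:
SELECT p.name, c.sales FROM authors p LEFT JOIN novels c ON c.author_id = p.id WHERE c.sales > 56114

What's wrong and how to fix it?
Bug: Filtering c.sales in WHERE discards the NULL rows produced by LEFT JOIN, turning it into an inner join

Fix: Move the right-table condition into the ON clause so unmatched parents are kept

Corrected query:
SELECT p.name, c.sales FROM authors p LEFT JOIN novels c ON c.author_id = p.id AND c.sales > 56114

Result:
name   | sales
-------+------
Asimov | 78539
Austen | NULL 
Orwell | 70981
Atwood | NULL 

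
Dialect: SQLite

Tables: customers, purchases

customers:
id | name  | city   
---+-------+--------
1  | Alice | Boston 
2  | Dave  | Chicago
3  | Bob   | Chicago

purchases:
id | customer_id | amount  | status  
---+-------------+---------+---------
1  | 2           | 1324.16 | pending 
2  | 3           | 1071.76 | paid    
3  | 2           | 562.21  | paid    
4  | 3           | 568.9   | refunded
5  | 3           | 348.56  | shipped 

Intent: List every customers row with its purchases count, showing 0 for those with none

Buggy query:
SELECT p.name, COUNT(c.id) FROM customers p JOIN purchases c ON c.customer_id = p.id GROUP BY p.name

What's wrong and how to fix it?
Bug: An inner join excludes parents with zero children

Fix: Switch to LEFT JOIN to retain unmatched parent rows

Corrected query:
SELECT p.name, COUNT(c.id) FROM customers p LEFT JOIN purchases c ON c.customer_id = p.id GROUP BY p.name

Result:
name  | COUNT(c.id)
------+------------
Alice | 0          
Bob   | 3          
Dave  | 2          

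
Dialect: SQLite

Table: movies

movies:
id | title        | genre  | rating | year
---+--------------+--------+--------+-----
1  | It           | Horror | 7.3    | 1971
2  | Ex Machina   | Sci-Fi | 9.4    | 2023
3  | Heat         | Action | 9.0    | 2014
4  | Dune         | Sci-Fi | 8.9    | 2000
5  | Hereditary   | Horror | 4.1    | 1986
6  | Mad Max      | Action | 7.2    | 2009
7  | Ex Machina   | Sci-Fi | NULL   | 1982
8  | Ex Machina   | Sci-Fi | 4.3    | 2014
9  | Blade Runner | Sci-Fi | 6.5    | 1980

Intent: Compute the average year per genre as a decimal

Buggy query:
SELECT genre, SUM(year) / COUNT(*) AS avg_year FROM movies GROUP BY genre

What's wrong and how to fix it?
Bug: Both operands are integers, so '/' performs integer division and truncates

Fix: Multiply by 1.0 (or CAST to REAL) to force floating-point division

Corrected query:
SELECT genre, SUM(year) * 1.0 / COUNT(*) AS avg_year FROM movies GROUP BY genre

Result:
genre  | avg_year
-------+---------
Action | 2011.5  
Horror | 1978.5  
Sci-Fi | 1999.8  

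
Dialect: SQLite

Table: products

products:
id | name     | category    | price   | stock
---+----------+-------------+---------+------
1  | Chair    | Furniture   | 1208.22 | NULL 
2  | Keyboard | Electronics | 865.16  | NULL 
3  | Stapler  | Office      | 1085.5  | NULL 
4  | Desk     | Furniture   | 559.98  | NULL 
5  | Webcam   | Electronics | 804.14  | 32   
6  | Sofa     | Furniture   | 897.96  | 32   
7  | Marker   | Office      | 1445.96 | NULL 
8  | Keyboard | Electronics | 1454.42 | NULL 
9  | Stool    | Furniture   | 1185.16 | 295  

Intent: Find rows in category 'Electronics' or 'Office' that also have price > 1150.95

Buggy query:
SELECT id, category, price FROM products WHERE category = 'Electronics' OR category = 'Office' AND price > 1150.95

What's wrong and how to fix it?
Bug: Without parentheses, AND is evaluated before OR, so the price filter only applies to the 'Office' branch

Fix: Add parentheses around the OR so the AND applies to both alternatives

Corrected query:
SELECT id, category, price FROM products WHERE (category = 'Electronics' OR category = 'Office') AND price > 1150.95

Result:
id | category    | price  
---+-------------+--------
7  | Office      | 1445.96
8  | Electronics | 1454.42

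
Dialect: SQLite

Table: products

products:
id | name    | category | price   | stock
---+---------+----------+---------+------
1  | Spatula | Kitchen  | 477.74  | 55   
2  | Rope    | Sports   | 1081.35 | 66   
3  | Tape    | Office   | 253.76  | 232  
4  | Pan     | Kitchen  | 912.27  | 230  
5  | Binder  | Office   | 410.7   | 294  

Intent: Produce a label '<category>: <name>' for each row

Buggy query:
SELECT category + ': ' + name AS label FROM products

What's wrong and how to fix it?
Bug: SQLite uses || for string concatenation; + coerces text to numbers (yielding 0)

Fix: Replace + with || to concatenate text

Corrected query:
SELECT category || ': ' || name AS label FROM products

Result:
label           
----------------
Kitchen: Spatula
Sports: Rope    
Office: Tape    
Kitchen: Pan    
Office: Binder  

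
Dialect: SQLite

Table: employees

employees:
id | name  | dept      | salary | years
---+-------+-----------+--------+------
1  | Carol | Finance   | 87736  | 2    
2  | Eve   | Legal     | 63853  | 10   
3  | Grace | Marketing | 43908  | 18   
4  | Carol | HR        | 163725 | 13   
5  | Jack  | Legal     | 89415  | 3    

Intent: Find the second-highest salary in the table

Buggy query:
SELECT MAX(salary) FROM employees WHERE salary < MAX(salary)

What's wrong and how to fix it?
Bug: The inner MAX is an aggregate inside WHERE, which is not allowed

Fix: Compute the overall MAX in a subquery, then take MAX of rows below it

Corrected query:
SELECT MAX(salary) FROM employees WHERE salary < (SELECT MAX(salary) FROM employees)

Result:
MAX(salary)
-----------
89415      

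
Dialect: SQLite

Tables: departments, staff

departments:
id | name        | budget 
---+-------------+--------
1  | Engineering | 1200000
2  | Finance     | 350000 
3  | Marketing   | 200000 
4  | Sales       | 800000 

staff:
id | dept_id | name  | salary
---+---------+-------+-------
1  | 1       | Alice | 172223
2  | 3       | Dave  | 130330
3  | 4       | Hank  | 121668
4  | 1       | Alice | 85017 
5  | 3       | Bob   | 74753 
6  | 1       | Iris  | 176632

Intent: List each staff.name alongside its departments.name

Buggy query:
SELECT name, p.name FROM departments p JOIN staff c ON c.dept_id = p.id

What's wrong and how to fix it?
Bug: Both tables have a 'name' column; the unqualified reference is ambiguous

Fix: Qualify the column with its table alias (c.name)

Corrected query:
SELECT c.name, p.name FROM departments p JOIN staff c ON c.dept_id = p.id

Result:
name  | name       
------+------------
Alice | Engineering
Dave  | Marketing  
Hank  | Sales      
Alice | Engineering
Bob   | Marketing  
Iris  | Engineering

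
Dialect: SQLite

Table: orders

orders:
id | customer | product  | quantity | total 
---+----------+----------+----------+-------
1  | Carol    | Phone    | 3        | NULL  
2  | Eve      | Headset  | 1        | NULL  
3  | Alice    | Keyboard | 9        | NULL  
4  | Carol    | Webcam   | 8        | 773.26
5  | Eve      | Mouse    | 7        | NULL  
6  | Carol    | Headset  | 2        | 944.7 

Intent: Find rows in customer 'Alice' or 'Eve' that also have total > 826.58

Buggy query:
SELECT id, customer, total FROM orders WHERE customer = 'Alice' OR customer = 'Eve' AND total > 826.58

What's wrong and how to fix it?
Bug: AND binds tighter than OR, so this parses as customer = 'Alice' OR (customer = 'Eve' AND total > 826.58)

Fix: Group the OR with parentheses (or use IN), then AND the threshold

Corrected query:
SELECT id, customer, total FROM orders WHERE (customer = 'Alice' OR customer = 'Eve') AND total > 826.58

Result:
(no rows)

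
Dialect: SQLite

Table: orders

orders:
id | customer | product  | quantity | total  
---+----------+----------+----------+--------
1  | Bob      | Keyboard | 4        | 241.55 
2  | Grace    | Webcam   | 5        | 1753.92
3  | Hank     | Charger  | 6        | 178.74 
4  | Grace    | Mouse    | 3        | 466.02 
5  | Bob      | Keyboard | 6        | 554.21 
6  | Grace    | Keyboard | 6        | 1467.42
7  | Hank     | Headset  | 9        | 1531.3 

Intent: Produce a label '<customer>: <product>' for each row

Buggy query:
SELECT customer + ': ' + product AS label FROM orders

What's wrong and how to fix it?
Bug: SQLite uses || for string concatenation; + coerces text to numbers (yielding 0)

Fix: Use the || operator for string concatenation

Corrected query:
SELECT customer || ': ' || product AS label FROM orders

Result:
label          
---------------
Bob: Keyboard  
Grace: Webcam  
Hank: Charger  
Grace: Mouse   
Bob: Keyboard  
Grace: Keyboard
Hank: Headset  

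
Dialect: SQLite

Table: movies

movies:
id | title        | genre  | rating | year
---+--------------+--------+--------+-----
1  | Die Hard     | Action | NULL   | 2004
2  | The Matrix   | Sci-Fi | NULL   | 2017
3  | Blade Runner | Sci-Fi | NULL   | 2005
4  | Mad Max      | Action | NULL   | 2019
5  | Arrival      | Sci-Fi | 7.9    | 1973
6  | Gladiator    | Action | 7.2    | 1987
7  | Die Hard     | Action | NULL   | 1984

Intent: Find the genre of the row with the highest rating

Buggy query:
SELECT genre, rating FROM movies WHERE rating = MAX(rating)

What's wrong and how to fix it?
Bug: MAX(rating) is an aggregate and cannot be used directly in WHERE

Fix: Wrap MAX in a scalar subquery so WHERE compares against a single value

Corrected query:
SELECT genre, rating FROM movies WHERE rating = (SELECT MAX(rating) FROM movies)

Result:
genre  | rating
-------+-------
Sci-Fi | 7.9   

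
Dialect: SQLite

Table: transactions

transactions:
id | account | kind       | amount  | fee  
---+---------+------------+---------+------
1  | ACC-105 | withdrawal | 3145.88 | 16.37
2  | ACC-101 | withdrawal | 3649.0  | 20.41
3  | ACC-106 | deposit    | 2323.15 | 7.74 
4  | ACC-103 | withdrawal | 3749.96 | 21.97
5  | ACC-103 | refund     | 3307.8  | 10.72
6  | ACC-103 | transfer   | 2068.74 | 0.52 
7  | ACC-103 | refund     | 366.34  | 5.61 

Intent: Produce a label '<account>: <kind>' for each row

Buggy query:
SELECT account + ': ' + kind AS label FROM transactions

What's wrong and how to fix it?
Bug: SQLite uses || for string concatenation; + coerces text to numbers (yielding 0)

Fix: Replace + with || to concatenate text

Corrected query:
SELECT account || ': ' || kind AS label FROM transactions

Result:
label              
-------------------
ACC-105: withdrawal
ACC-101: withdrawal
ACC-106: deposit   
ACC-103: withdrawal
ACC-103: refund    
ACC-103: transfer  
ACC-103: refund    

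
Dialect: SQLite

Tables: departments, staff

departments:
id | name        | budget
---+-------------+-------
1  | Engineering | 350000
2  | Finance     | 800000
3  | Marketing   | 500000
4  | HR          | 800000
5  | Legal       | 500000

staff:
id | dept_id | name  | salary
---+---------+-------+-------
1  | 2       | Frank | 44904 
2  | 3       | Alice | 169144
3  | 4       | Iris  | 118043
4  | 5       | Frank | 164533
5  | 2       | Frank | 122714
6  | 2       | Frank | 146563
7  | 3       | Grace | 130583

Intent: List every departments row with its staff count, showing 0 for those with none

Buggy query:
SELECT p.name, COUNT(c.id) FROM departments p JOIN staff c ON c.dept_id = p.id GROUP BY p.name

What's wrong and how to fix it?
Bug: INNER JOIN drops departments rows that have no matching staff rows

Fix: Use LEFT JOIN so parents without children still appear (COUNT(c.id) gives 0)

Corrected query:
SELECT p.name, COUNT(c.id) FROM departments p LEFT JOIN staff c ON c.dept_id = p.id GROUP BY p.name

Result:
name        | COUNT(c.id)
------------+------------
Engineering | 0          
Finance     | 3          
HR          | 1          
Legal       | 1          
Marketing   | 2          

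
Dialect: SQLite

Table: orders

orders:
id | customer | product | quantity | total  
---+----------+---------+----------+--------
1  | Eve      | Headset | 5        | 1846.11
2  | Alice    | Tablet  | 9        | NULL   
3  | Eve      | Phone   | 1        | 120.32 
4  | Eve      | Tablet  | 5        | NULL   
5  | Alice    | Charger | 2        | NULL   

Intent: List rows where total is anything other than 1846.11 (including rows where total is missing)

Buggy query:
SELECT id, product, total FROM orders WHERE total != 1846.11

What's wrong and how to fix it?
Bug: Inequality against NULL is unknown, not true; rows with NULL are dropped

Fix: Handle NULL separately with IS NULL alongside the inequality

Corrected query:
SELECT id, product, total FROM orders WHERE total != 1846.11 OR total IS NULL

Result:
id | product | total 
---+---------+-------
2  | Tablet  | NULL  
3  | Phone   | 120.32
4  | Tablet  | NULL  
5  | Charger | NULL  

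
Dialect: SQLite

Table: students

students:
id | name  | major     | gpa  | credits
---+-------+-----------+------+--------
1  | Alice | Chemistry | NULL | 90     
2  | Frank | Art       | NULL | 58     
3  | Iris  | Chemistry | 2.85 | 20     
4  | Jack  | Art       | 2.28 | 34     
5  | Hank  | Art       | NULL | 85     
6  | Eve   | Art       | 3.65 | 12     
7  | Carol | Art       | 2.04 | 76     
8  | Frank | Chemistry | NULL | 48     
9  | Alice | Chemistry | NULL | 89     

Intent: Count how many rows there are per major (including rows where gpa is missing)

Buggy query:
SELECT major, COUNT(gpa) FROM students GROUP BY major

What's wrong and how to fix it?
Bug: COUNT(gpa) skips NULLs, so groups with missing gpa are undercounted

Fix: Use COUNT(*) to count all rows regardless of NULL

Corrected query:
SELECT major, COUNT(*) FROM students GROUP BY major

Result:
major     | COUNT(*)
----------+---------
Art       | 5       
Chemistry | 4       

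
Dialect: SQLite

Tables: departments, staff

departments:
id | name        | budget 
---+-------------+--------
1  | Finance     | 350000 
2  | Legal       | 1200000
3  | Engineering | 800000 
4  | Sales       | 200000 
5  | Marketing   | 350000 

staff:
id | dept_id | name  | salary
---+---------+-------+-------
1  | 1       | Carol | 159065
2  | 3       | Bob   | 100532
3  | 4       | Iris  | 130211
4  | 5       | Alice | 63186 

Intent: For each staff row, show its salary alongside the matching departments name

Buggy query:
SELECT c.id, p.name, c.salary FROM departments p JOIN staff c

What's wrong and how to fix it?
Bug: Missing join condition: each staff row is matched to all departments rows instead of just its own

Fix: Add ON c.dept_id = p.id to the JOIN

Corrected query:
SELECT c.id, p.name, c.salary FROM departments p JOIN staff c ON c.dept_id = p.id

Result:
id | name        | salary
---+-------------+-------
1  | Finance     | 159065
2  | Engineering | 100532
3  | Sales       | 130211
4  | Marketing   | 63186 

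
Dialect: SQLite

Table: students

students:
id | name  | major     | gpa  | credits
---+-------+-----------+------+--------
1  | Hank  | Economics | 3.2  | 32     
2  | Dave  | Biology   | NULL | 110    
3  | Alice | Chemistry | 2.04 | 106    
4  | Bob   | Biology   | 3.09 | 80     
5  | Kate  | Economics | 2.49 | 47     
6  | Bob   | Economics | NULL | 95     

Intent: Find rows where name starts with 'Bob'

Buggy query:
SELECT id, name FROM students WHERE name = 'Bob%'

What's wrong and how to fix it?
Bug: Wildcards only work with LIKE; '=' treats '%' as a literal character

Fix: Replace '=' with LIKE so 'Bob%' is treated as a pattern

Corrected query:
SELECT id, name FROM students WHERE name LIKE 'Bob%'

Result:
id | name
---+-----
4  | Bob 
6  | Bob 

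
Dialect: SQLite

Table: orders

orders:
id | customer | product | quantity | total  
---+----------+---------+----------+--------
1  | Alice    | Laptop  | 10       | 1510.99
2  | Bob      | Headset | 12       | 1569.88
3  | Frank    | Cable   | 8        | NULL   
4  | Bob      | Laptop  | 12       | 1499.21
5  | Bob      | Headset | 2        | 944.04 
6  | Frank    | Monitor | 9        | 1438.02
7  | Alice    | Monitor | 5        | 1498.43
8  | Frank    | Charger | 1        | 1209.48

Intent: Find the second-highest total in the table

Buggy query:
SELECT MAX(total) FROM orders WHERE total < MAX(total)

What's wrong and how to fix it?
Bug: MAX(total) on the right of the comparison is an aggregate-in-WHERE error

Fix: Put the inner MAX in a scalar subquery

Corrected query:
SELECT MAX(total) FROM orders WHERE total < (SELECT MAX(total) FROM orders)

Result:
MAX(total)
----------
1510.99   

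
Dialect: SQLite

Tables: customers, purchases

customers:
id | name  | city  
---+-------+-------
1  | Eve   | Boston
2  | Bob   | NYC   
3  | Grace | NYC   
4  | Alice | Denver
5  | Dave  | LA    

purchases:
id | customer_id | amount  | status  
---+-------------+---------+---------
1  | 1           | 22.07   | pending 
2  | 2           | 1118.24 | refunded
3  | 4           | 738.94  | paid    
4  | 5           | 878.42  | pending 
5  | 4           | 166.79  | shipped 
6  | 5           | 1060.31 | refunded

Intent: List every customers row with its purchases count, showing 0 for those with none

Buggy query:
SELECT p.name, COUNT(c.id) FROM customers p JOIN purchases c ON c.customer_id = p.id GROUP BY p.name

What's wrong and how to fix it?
Bug: INNER JOIN drops customers rows that have no matching purchases rows

Fix: Use LEFT JOIN so parents without children still appear (COUNT(c.id) gives 0)

Corrected query:
SELECT p.name, COUNT(c.id) FROM customers p LEFT JOIN purchases c ON c.customer_id = p.id GROUP BY p.name

Result:
name  | COUNT(c.id)
------+------------
Alice | 2          
Bob   | 1          
Dave  | 2          
Eve   | 1          
Grace | 0          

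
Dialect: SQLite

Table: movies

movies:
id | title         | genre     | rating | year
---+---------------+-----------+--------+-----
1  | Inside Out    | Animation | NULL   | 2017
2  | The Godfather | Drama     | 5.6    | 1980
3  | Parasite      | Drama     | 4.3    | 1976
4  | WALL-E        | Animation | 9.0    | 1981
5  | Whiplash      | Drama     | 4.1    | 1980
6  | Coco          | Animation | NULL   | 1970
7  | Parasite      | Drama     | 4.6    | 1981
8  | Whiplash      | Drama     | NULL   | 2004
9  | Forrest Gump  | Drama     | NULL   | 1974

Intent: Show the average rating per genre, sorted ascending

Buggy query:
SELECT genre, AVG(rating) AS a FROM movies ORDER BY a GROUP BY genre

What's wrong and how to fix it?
Bug: GROUP BY must precede ORDER BY

Fix: Reorder: SELECT … FROM … GROUP BY … ORDER BY …

Corrected query:
SELECT genre, AVG(rating) AS a FROM movies GROUP BY genre ORDER BY a

Result:
genre     | a   
----------+-----
Drama     | 4.65
Animation | 9   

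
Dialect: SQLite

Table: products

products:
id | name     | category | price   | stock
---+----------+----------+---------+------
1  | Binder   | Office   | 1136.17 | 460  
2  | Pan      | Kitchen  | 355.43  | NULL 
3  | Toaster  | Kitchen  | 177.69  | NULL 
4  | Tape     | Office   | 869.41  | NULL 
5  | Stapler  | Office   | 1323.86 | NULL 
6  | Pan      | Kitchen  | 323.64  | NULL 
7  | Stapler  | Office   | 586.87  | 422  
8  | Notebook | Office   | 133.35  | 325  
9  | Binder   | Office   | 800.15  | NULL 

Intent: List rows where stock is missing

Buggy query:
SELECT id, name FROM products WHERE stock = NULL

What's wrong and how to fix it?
Bug: Comparing to NULL with '=' never matches; NULL = NULL is unknown, not true

Fix: Use IS NULL to test for NULL

Corrected query:
SELECT id, name FROM products WHERE stock IS NULL

Result:
id | name   
---+--------
2  | Pan    
3  | Toaster
4  | Tape   
5  | Stapler
6  | Pan    
9  | Binder 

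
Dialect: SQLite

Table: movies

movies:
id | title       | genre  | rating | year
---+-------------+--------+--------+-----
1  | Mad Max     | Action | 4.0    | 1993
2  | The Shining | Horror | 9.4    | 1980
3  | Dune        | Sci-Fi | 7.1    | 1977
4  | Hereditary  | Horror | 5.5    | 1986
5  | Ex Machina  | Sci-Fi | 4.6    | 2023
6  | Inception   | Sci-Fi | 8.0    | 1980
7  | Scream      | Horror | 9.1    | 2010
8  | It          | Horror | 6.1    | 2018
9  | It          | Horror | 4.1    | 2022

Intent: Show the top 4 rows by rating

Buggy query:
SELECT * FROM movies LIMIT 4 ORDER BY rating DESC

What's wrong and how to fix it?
Bug: LIMIT must come after ORDER BY

Fix: Sort with ORDER BY, then apply LIMIT

Corrected query:
SELECT * FROM movies ORDER BY rating DESC LIMIT 4

Result:
id | title       | genre  | rating | year
---+-------------+--------+--------+-----
2  | The Shining | Horror | 9.4    | 1980
7  | Scream      | Horror | 9.1    | 2010
6  | Inception   | Sci-Fi | 8      | 1980
3  | Dune        | Sci-Fi | 7.1    | 1977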